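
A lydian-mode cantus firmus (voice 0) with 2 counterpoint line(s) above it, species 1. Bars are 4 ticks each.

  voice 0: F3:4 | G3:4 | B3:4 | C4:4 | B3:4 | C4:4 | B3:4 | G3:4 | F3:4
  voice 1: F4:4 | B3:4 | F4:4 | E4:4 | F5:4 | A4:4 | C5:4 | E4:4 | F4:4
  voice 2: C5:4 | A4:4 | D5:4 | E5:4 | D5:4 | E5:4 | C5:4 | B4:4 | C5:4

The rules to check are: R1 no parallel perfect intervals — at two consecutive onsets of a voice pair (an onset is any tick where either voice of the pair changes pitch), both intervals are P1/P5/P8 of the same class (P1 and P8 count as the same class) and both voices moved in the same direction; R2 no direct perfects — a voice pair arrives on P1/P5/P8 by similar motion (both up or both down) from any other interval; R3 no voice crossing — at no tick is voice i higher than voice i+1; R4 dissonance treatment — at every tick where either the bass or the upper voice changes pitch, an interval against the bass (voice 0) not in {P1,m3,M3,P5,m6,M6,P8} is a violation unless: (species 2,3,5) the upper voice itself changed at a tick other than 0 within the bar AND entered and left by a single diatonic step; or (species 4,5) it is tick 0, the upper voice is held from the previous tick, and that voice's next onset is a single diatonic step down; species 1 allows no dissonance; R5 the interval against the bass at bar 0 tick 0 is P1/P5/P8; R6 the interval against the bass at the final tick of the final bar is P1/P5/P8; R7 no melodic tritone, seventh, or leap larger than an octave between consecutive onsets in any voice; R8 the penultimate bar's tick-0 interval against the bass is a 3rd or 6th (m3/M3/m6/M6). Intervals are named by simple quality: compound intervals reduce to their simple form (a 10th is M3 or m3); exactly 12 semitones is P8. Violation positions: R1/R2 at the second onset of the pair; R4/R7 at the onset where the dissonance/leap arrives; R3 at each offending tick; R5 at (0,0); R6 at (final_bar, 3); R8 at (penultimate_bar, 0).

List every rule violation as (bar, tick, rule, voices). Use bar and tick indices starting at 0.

bar 0: v0=F3 v1=F4 v2=C5 downbeat P5
bar 1: v0=G3 v1=B3 v2=A4 downbeat M2
bar 2: v0=B3 v1=F4 v2=D5 downbeat m3
bar 3: v0=C4 v1=E4 v2=E5 downbeat M3
bar 4: v0=B3 v1=F5 v2=D5 downbeat m3
bar 5: v0=C4 v1=A4 v2=E5 downbeat M3
bar 6: v0=B3 v1=C5 v2=C5 downbeat m2
bar 7: v0=G3 v1=E4 v2=B4 downbeat M3
bar 8: v0=F3 v1=F4 v2=C5 downbeat P5
  -> R4 @ bar 1 tick 0 v(0, 2): G3/A4 M2 untreated
  -> R7 @ bar 1 tick 0 v(1,): F4->B3 leap 6st
  -> R4 @ bar 2 tick 0 v(0, 1): B3/F4 TT untreated
  -> R7 @ bar 2 tick 0 v(1,): B3->F4 leap 6st
  -> R3 @ bar 4 tick 0 v(1, 2): F5 above D5
  -> R4 @ bar 4 tick 0 v(0, 1): B3/F5 TT untreated
  -> R7 @ bar 4 tick 0 v(1,): E4->F5 leap 13st
  -> R3 @ bar 4 tick 1 v(1, 2): F5 above D5
  -> R3 @ bar 4 tick 2 v(1, 2): F5 above D5
  -> R3 @ bar 4 tick 3 v(1, 2): F5 above D5
  -> R4 @ bar 6 tick 0 v(0, 1): B3/C5 m2 untreated
  -> R4 @ bar 6 tick 0 v(0, 2): B3/C5 m2 untreated
  -> R2 @ bar 7 tick 0 v(1, 2): C5/C5 P1 -> E4/B4 P5 similar
  -> R1 @ bar 8 tick 0 v(1, 2): E4/B4 P5 -> F4/C5 P5 similar

(1, 0, R4, (0, 2))
(1, 0, R7, (1,))
(2, 0, R4, (0, 1))
(2, 0, R7, (1,))
(4, 0, R3, (1, 2))
(4, 0, R4, (0, 1))
(4, 0, R7, (1,))
(4, 1, R3, (1, 2))
(4, 2, R3, (1, 2))
(4, 3, R3, (1, 2))
(6, 0, R4, (0, 1))
(6, 0, R4, (0, 2))
(7, 0, R2, (1, 2))
(8, 0, R1, (1, 2))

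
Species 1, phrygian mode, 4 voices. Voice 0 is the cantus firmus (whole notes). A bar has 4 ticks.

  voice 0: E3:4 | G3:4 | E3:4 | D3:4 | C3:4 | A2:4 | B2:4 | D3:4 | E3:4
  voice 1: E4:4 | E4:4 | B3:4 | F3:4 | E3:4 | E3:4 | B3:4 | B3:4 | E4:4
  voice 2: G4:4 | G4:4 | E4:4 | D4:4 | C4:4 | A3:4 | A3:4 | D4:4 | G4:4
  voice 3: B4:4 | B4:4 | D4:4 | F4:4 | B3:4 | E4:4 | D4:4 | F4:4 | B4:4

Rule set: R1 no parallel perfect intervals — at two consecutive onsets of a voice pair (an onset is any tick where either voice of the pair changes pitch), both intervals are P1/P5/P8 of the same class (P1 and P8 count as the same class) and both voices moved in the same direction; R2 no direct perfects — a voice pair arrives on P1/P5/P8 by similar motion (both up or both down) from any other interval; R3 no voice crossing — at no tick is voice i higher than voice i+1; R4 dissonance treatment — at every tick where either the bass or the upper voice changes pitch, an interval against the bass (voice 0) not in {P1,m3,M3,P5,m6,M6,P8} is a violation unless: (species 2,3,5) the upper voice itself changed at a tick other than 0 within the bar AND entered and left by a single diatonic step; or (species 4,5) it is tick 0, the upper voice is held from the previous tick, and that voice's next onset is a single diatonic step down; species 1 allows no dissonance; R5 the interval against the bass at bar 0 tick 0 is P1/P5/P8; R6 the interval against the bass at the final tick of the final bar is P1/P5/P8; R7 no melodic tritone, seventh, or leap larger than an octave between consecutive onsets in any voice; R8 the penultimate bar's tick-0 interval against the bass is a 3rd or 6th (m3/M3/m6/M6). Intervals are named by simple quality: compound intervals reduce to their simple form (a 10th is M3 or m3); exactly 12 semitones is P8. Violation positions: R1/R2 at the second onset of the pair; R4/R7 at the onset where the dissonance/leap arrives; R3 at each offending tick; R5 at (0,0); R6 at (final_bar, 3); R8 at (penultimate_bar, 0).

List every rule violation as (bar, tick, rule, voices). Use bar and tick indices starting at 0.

bar 0: v0=E3 v1=E4 v2=G4 v3=B4 downbeat P5
bar 1: v0=G3 v1=E4 v2=G4 v3=B4 downbeat M3
bar 2: v0=E3 v1=B3 v2=E4 v3=D4 downbeat m7
bar 3: v0=D3 v1=F3 v2=D4 v3=F4 downbeat m3
bar 4: v0=C3 v1=E3 v2=C4 v3=B3 downbeat M7
bar 5: v0=A2 v1=E3 v2=A3 v3=E4 downbeat P5
bar 6: v0=B2 v1=B3 v2=A3 v3=D4 downbeat m3
bar 7: v0=D3 v1=B3 v2=D4 v3=F4 downbeat m3
bar 8: v0=E3 v1=E4 v2=G4 v3=B4 downbeat P5
  -> R5 @ bar 0 tick 0 v(0, 2): opens on m3
  -> R1 @ bar 2 tick 0 v(0, 2): G3/G4 P8 -> E3/E4 P8 similar
  -> R2 @ bar 2 tick 0 v(0, 1): G3/E4 M6 -> E3/B3 P5 similar
  -> R3 @ bar 2 tick 0 v(2, 3): E4 above D4
  -> R4 @ bar 2 tick 0 v(0, 3): E3/D4 m7 untreated
  -> R3 @ bar 2 tick 1 v(2, 3): E4 above D4
  -> R3 @ bar 2 tick 2 v(2, 3): E4 above D4
  -> R3 @ bar 2 tick 3 v(2, 3): E4 above D4
  -> R1 @ bar 3 tick 0 v(0, 2): E3/E4 P8 -> D3/D4 P8 similar
  -> R7 @ bar 3 tick 0 v(1,): B3->F3 leap 6st
  -> R1 @ bar 4 tick 0 v(0, 2): D3/D4 P8 -> C3/C4 P8 similar
  -> R2 @ bar 4 tick 0 v(1, 3): F3/F4 P8 -> E3/B3 P5 similar
  -> R3 @ bar 4 tick 0 v(2, 3): C4 above B3
  -> R4 @ bar 4 tick 0 v(0, 3): C3/B3 M7 untreated
  -> R7 @ bar 4 tick 0 v(3,): F4->B3 leap 6st
  -> R3 @ bar 4 tick 1 v(2, 3): C4 above B3
  -> R3 @ bar 4 tick 2 v(2, 3): C4 above B3
  -> R3 @ bar 4 tick 3 v(2, 3): C4 above B3
  -> R1 @ bar 5 tick 0 v(0, 2): C3/C4 P8 -> A2/A3 P8 similar
  -> R2 @ bar 6 tick 0 v(0, 1): A2/E3 P5 -> B2/B3 P8 similar
  -> R3 @ bar 6 tick 0 v(1, 2): B3 above A3
  -> R4 @ bar 6 tick 0 v(0, 2): B2/A3 m7 untreated
  -> R3 @ bar 6 tick 1 v(1, 2): B3 above A3
  -> R3 @ bar 6 tick 2 v(1, 2): B3 above A3
  -> R3 @ bar 6 tick 3 v(1, 2): B3 above A3
  -> R2 @ bar 7 tick 0 v(0, 2): B2/A3 m7 -> D3/D4 P8 similar
  -> R8 @ bar 7 tick 0 v(0, 2): penult P8 not 3rd/6th
  -> R2 @ bar 8 tick 0 v(0, 1): D3/B3 M6 -> E3/E4 P8 similar
  -> R2 @ bar 8 tick 0 v(0, 3): D3/F4 m3 -> E3/B4 P5 similar
  -> R2 @ bar 8 tick 0 v(1, 3): B3/F4 TT -> E4/B4 P5 similar
  -> R7 @ bar 8 tick 0 v(3,): F4->B4 leap 6st
  -> R6 @ bar 8 tick 3 v(0, 2): closes on m3

(0, 0, R5, (0, 2))
(2, 0, R1, (0, 2))
(2, 0, R2, (0, 1))
(2, 0, R3, (2, 3))
(2, 0, R4, (0, 3))
(2, 1, R3, (2, 3))
(2, 2, R3, (2, 3))
(2, 3, R3, (2, 3))
(3, 0, R1, (0, 2))
(3, 0, R7, (1,))
(4, 0, R1, (0, 2))
(4, 0, R2, (1, 3))
(4, 0, R3, (2, 3))
(4, 0, R4, (0, 3))
(4, 0, R7, (3,))
(4, 1, R3, (2, 3))
(4, 2, R3, (2, 3))
(4, 3, R3, (2, 3))
(5, 0, R1, (0, 2))
(6, 0, R2, (0, 1))
(6, 0, R3, (1, 2))
(6, 0, R4, (0, 2))
(6, 1, R3, (1, 2))
(6, 2, R3, (1, 2))
(6, 3, R3, (1, 2))
(7, 0, R2, (0, 2))
(7, 0, R8, (0, 2))
(8, 0, R2, (0, 1))
(8, 0, R2, (0, 3))
(8, 0, R2, (1, 3))
(8, 0, R7, (3,))
(8, 3, R6, (0, 2))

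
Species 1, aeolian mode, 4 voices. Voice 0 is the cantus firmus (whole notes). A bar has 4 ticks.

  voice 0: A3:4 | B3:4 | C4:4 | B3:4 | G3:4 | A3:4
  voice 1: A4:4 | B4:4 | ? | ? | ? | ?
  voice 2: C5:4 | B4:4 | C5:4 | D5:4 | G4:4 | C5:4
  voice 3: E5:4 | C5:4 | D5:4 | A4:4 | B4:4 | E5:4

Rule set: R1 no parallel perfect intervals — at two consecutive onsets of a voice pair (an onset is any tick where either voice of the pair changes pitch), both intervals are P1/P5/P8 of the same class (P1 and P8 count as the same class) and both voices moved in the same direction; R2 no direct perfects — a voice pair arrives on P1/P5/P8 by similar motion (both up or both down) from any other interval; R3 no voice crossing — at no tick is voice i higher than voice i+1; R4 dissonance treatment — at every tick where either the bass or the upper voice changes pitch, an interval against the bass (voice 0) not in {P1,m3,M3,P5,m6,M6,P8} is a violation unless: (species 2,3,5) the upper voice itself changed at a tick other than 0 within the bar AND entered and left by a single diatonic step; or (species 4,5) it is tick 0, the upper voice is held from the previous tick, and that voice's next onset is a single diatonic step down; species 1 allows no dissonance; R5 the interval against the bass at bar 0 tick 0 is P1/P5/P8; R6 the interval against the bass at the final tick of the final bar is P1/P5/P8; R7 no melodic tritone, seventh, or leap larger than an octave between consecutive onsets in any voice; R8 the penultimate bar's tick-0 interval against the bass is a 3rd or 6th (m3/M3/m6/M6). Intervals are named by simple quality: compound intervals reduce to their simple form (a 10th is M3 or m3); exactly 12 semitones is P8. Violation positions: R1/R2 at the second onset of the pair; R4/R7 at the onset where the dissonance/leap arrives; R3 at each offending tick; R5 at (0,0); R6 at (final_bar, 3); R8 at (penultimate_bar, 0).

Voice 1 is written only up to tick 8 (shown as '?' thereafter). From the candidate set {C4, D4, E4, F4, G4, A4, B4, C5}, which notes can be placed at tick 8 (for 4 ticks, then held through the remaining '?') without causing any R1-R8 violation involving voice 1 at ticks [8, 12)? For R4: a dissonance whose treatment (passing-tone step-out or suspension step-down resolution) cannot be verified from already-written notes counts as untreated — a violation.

{A4, E4, G4}

C4: violates R7
D4: violates R4
E4: legal
F4: violates R4,R7
G4: legal
A4: legal
B4: violates R4
C5: violates R1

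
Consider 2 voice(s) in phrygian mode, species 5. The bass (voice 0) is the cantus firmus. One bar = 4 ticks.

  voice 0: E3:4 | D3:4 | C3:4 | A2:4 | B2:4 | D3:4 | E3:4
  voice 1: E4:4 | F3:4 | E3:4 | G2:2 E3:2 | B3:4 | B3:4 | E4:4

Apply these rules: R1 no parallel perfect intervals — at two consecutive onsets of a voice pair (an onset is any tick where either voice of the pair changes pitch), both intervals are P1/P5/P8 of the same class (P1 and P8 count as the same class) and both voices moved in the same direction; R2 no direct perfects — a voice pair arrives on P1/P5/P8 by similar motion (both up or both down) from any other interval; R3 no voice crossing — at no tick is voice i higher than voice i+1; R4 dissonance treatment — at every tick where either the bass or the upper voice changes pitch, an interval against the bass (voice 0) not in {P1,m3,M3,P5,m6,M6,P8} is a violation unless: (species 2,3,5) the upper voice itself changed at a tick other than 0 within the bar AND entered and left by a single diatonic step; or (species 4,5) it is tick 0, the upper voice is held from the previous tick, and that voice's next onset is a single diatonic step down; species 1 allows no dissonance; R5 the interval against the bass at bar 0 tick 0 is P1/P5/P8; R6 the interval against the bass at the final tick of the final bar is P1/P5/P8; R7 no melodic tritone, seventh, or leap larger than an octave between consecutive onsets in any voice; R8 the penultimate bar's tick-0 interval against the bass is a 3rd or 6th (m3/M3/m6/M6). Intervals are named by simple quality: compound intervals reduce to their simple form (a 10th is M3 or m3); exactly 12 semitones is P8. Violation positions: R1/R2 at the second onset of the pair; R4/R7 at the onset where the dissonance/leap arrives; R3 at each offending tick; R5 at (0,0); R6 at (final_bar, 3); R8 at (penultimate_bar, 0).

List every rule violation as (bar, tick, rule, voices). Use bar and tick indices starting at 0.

bar 0: v0=E3 v1=E4 downbeat P8
bar 1: v0=D3 v1=F3 downbeat m3
bar 2: v0=C3 v1=E3 downbeat M3
bar 3: v0=A2 v1=G2 downbeat M2
bar 4: v0=B2 v1=B3 downbeat P8
bar 5: v0=D3 v1=B3 downbeat M6
bar 6: v0=E3 v1=E4 downbeat P8
  -> R7 @ bar 1 tick 0 v(1,): E4->F3 leap 11st
  -> R3 @ bar 3 tick 0 v(0, 1): A2 above G2
  -> R4 @ bar 3 tick 0 v(0, 1): A2/G2 M2 untreated
  -> R3 @ bar 3 tick 1 v(0, 1): A2 above G2
  -> R2 @ bar 4 tick 0 v(0, 1): A2/E3 P5 -> B2/B3 P8 similar
  -> R2 @ bar 6 tick 0 v(0, 1): D3/B3 M6 -> E3/E4 P8 similar

(1, 0, R7, (1,))
(3, 0, R3, (0, 1))
(3, 0, R4, (0, 1))
(3, 1, R3, (0, 1))
(4, 0, R2, (0, 1))
(6, 0, R2, (0, 1))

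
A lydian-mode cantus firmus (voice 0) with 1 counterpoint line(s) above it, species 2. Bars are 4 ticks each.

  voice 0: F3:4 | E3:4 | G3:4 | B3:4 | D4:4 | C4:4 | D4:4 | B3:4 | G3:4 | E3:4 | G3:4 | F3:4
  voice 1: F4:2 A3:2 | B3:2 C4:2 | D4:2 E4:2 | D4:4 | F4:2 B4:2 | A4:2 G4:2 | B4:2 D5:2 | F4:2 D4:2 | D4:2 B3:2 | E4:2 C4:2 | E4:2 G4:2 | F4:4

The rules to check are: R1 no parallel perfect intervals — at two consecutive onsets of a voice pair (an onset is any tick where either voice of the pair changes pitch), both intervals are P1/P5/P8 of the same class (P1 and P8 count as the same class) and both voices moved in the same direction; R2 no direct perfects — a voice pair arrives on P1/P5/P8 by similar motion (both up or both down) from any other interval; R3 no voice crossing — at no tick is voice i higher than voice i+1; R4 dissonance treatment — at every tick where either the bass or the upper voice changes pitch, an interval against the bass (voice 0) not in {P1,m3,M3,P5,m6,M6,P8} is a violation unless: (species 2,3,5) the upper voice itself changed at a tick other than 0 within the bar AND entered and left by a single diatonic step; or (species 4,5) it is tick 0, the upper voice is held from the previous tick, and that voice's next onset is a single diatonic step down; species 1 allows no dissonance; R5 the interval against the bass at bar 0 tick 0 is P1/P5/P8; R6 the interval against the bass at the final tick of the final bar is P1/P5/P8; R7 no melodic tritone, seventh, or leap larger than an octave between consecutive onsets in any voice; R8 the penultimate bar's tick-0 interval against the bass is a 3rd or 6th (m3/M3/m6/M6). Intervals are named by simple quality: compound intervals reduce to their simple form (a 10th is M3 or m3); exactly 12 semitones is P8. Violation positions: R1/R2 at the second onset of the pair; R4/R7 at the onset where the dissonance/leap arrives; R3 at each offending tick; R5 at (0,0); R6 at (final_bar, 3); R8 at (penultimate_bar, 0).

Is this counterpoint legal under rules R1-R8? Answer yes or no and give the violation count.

bar 0: v0=F3 v1=F4 (P8)
bar 1: v0=E3 v1=B3 (P5)
bar 2: v0=G3 v1=D4 (P5)
bar 3: v0=B3 v1=D4 (m3)
bar 4: v0=D4 v1=F4 (m3)
bar 5: v0=C4 v1=A4 (M6)
bar 6: v0=D4 v1=B4 (M6)
bar 7: v0=B3 v1=F4 (TT)
bar 8: v0=G3 v1=D4 (P5)
bar 9: v0=E3 v1=E4 (P8)
bar 10: v0=G3 v1=E4 (M6)
bar 11: v0=F3 v1=F4 (P8)
  R2 @ bar2.0: E3/C4 m6 -> G3/D4 P5 similar
  R7 @ bar4.2: F4->B4 leap 6st
  R4 @ bar7.0: B3/F4 TT untreated
  R1 @ bar11.0: G3/G4 P8 -> F3/F4 P8 similar

No (4 violations)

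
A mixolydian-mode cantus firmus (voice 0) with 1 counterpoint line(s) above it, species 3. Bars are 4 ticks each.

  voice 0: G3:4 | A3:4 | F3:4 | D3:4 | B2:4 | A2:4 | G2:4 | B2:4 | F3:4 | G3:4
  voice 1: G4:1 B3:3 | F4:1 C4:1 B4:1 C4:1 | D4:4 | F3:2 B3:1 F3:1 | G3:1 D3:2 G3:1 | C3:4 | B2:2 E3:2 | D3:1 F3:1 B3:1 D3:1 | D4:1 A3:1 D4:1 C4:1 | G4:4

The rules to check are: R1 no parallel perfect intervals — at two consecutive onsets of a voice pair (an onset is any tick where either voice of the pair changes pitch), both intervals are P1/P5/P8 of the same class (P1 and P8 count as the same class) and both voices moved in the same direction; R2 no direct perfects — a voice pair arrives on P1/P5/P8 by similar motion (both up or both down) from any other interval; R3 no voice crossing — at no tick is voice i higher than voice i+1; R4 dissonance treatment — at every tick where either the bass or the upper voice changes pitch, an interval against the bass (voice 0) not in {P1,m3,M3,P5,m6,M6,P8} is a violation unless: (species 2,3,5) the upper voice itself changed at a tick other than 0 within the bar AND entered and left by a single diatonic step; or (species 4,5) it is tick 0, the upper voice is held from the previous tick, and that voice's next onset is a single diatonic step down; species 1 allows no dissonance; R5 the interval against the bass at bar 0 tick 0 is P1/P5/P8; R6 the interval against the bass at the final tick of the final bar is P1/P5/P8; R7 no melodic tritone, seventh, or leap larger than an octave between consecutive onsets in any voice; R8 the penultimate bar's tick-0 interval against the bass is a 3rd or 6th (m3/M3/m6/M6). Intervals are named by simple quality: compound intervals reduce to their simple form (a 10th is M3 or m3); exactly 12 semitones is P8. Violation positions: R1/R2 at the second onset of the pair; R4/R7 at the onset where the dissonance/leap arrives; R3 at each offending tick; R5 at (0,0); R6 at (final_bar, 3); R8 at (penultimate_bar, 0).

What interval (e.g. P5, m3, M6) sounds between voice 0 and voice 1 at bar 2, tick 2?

M6

voice 0=F3 voice 1=D4 -> M6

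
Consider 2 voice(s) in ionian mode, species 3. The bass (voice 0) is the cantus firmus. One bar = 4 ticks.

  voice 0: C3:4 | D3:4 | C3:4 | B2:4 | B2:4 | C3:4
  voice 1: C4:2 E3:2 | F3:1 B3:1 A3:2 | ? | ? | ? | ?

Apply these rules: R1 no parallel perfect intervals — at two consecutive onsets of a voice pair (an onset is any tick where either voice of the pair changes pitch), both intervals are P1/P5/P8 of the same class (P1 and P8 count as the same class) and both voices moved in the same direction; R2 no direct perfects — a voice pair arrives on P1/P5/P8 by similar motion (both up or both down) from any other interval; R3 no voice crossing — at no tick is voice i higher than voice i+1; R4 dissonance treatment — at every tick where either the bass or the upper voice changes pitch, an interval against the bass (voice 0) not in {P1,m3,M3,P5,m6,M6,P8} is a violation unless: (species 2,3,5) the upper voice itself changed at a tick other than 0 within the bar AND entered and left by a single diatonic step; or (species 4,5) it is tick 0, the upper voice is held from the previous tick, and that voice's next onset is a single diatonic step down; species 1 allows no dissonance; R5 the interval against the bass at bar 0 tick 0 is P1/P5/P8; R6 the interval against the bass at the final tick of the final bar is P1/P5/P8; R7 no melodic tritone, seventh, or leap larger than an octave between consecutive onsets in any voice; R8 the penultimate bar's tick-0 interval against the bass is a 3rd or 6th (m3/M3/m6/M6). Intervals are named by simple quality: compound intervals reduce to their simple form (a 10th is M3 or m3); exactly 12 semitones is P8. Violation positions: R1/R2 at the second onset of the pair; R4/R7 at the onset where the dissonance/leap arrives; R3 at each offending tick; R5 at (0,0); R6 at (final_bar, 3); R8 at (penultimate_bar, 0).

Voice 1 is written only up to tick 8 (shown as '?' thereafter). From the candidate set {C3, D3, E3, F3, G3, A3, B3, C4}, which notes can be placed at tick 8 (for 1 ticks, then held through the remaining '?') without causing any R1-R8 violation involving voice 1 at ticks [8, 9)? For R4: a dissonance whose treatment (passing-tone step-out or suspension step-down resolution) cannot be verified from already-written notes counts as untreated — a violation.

{A3, C4, E3}

C3: violates R2
D3: violates R4
E3: legal
F3: violates R4
G3: violates R1
A3: legal
B3: violates R4
C4: legal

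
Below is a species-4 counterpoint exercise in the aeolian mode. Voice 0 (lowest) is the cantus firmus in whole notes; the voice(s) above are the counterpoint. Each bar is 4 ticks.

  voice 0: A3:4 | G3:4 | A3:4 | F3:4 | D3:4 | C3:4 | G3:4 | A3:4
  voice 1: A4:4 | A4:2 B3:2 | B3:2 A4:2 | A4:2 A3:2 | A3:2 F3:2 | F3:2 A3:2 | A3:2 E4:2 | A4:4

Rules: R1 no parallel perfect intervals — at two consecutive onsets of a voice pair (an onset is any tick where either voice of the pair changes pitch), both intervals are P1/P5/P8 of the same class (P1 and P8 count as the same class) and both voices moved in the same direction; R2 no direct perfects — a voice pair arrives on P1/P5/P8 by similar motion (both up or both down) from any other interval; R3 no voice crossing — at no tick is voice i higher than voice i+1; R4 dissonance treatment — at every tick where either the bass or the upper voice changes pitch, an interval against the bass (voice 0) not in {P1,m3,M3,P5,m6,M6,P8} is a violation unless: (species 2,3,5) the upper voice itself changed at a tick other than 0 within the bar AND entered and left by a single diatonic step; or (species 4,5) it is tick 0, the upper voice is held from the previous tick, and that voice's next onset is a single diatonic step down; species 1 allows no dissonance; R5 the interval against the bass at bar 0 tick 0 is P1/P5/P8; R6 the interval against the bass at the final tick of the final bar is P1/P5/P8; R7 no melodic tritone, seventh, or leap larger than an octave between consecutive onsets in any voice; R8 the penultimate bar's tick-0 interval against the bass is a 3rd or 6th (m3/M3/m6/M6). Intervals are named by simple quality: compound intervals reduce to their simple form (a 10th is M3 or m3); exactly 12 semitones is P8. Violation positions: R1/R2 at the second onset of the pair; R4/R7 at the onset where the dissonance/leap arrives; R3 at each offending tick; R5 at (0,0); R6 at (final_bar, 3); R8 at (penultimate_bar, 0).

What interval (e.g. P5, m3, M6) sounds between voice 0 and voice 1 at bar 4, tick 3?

voice 0=D3 voice 1=F3 -> m3

m3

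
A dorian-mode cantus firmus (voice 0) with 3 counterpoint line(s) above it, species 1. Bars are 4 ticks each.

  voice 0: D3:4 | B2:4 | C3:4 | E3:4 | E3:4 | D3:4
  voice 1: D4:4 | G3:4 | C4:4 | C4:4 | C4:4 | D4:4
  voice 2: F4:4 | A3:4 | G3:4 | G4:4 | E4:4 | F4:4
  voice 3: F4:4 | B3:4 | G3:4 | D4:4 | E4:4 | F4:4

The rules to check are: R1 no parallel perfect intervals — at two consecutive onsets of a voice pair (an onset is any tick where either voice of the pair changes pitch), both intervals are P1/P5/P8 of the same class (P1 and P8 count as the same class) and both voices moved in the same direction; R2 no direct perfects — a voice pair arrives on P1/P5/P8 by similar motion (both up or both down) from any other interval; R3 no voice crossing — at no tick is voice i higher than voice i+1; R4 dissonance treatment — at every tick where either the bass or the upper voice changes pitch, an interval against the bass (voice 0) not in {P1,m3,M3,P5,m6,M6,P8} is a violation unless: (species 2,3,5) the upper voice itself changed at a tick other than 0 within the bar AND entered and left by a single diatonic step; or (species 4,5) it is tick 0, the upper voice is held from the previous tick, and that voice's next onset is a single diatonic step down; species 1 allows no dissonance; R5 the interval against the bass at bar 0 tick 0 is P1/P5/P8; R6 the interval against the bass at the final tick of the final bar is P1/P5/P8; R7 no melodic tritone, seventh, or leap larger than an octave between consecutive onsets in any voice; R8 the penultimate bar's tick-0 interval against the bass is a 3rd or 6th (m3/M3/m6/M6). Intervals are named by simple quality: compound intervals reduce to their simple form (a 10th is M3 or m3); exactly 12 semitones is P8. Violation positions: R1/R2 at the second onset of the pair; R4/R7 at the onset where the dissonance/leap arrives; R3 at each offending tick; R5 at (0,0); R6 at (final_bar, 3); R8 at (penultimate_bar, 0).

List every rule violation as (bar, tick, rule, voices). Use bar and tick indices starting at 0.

(0, 0, R5, (0, 2))
(0, 0, R5, (0, 3))
(1, 0, R2, (0, 3))
(1, 0, R4, (0, 2))
(1, 0, R7, (3,))
(2, 0, R2, (0, 1))
(2, 0, R2, (2, 3))
(2, 0, R3, (1, 2))
(2, 1, R3, (1, 2))
(2, 2, R3, (1, 2))
(2, 3, R3, (1, 2))
(3, 0, R3, (2, 3))
(3, 0, R4, (0, 3))
(3, 1, R3, (2, 3))
(3, 2, R3, (2, 3))
(3, 3, R3, (2, 3))
(4, 0, R8, (0, 2))
(4, 0, R8, (0, 3))
(5, 0, R1, (2, 3))
(5, 3, R6, (0, 2))
(5, 3, R6, (0, 3))

bar 0: v0=D3 v1=D4 v2=F4 v3=F4 downbeat m3
bar 1: v0=B2 v1=G3 v2=A3 v3=B3 downbeat P8
bar 2: v0=C3 v1=C4 v2=G3 v3=G3 downbeat P5
bar 3: v0=E3 v1=C4 v2=G4 v3=D4 downbeat m7
bar 4: v0=E3 v1=C4 v2=E4 v3=E4 downbeat P8
bar 5: v0=D3 v1=D4 v2=F4 v3=F4 downbeat m3
  -> R5 @ bar 0 tick 0 v(0, 2): opens on m3
  -> R5 @ bar 0 tick 0 v(0, 3): opens on m3
  -> R2 @ bar 1 tick 0 v(0, 3): D3/F4 m3 -> B2/B3 P8 similar
  -> R4 @ bar 1 tick 0 v(0, 2): B2/A3 m7 untreated
  -> R7 @ bar 1 tick 0 v(3,): F4->B3 leap 6st
  -> R2 @ bar 2 tick 0 v(0, 1): B2/G3 m6 -> C3/C4 P8 similar
  -> R2 @ bar 2 tick 0 v(2, 3): A3/B3 M2 -> G3/G3 P1 similar
  -> R3 @ bar 2 tick 0 v(1, 2): C4 above G3
  -> R3 @ bar 2 tick 1 v(1, 2): C4 above G3
  -> R3 @ bar 2 tick 2 v(1, 2): C4 above G3
  -> R3 @ bar 2 tick 3 v(1, 2): C4 above G3
  -> R3 @ bar 3 tick 0 v(2, 3): G4 above D4
  -> R4 @ bar 3 tick 0 v(0, 3): E3/D4 m7 untreated
  -> R3 @ bar 3 tick 1 v(2, 3): G4 above D4
  -> R3 @ bar 3 tick 2 v(2, 3): G4 above D4
  -> R3 @ bar 3 tick 3 v(2, 3): G4 above D4
  -> R8 @ bar 4 tick 0 v(0, 2): penult P8 not 3rd/6th
  -> R8 @ bar 4 tick 0 v(0, 3): penult P8 not 3rd/6th
  -> R1 @ bar 5 tick 0 v(2, 3): E4/E4 P1 -> F4/F4 P1 similar
  -> R6 @ bar 5 tick 3 v(0, 2): closes on m3
  -> R6 @ bar 5 tick 3 v(0, 3): closes on m3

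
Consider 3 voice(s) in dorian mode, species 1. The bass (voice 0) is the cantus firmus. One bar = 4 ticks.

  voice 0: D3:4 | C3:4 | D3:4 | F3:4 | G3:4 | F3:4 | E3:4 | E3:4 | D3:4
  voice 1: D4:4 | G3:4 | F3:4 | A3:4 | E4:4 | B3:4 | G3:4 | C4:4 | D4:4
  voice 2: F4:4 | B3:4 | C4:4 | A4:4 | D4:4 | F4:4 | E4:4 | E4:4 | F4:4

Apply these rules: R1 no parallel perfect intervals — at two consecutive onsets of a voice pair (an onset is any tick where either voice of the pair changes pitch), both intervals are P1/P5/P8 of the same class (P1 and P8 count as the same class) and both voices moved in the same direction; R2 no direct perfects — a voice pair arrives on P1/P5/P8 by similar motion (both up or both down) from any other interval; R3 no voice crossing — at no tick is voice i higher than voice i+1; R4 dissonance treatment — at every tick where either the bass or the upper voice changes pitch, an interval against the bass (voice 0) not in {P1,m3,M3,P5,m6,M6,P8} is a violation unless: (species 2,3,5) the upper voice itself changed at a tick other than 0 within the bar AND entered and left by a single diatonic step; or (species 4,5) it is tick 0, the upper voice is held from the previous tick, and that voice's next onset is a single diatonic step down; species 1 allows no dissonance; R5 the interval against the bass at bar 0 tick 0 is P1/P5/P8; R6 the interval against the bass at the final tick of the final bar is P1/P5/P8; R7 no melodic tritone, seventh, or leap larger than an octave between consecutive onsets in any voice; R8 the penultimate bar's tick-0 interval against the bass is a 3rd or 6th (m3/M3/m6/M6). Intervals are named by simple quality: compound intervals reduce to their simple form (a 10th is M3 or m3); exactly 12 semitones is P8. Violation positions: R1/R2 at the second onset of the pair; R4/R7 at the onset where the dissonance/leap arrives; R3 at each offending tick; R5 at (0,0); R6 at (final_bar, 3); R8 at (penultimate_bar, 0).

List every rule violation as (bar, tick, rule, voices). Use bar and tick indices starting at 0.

(0, 0, R5, (0, 2))
(1, 0, R2, (0, 1))
(1, 0, R4, (0, 2))
(1, 0, R7, (2,))
(2, 0, R4, (0, 2))
(3, 0, R2, (1, 2))
(4, 0, R3, (1, 2))
(4, 1, R3, (1, 2))
(4, 2, R3, (1, 2))
(4, 3, R3, (1, 2))
(5, 0, R4, (0, 1))
(6, 0, R1, (0, 2))
(7, 0, R8, (0, 2))
(8, 3, R6, (0, 2))

bar 0: v0=D3 v1=D4 v2=F4 downbeat m3
bar 1: v0=C3 v1=G3 v2=B3 downbeat M7
bar 2: v0=D3 v1=F3 v2=C4 downbeat m7
bar 3: v0=F3 v1=A3 v2=A4 downbeat M3
bar 4: v0=G3 v1=E4 v2=D4 downbeat P5
bar 5: v0=F3 v1=B3 v2=F4 downbeat P8
bar 6: v0=E3 v1=G3 v2=E4 downbeat P8
bar 7: v0=E3 v1=C4 v2=E4 downbeat P8
bar 8: v0=D3 v1=D4 v2=F4 downbeat m3
  -> R5 @ bar 0 tick 0 v(0, 2): opens on m3
  -> R2 @ bar 1 tick 0 v(0, 1): D3/D4 P8 -> C3/G3 P5 similar
  -> R4 @ bar 1 tick 0 v(0, 2): C3/B3 M7 untreated
  -> R7 @ bar 1 tick 0 v(2,): F4->B3 leap 6st
  -> R4 @ bar 2 tick 0 v(0, 2): D3/C4 m7 untreated
  -> R2 @ bar 3 tick 0 v(1, 2): F3/C4 P5 -> A3/A4 P8 similar
  -> R3 @ bar 4 tick 0 v(1, 2): E4 above D4
  -> R3 @ bar 4 tick 1 v(1, 2): E4 above D4
  -> R3 @ bar 4 tick 2 v(1, 2): E4 above D4
  -> R3 @ bar 4 tick 3 v(1, 2): E4 above D4
  -> R4 @ bar 5 tick 0 v(0, 1): F3/B3 TT untreated
  -> R1 @ bar 6 tick 0 v(0, 2): F3/F4 P8 -> E3/E4 P8 similar
  -> R8 @ bar 7 tick 0 v(0, 2): penult P8 not 3rd/6th
  -> R6 @ bar 8 tick 3 v(0, 2): closes on m3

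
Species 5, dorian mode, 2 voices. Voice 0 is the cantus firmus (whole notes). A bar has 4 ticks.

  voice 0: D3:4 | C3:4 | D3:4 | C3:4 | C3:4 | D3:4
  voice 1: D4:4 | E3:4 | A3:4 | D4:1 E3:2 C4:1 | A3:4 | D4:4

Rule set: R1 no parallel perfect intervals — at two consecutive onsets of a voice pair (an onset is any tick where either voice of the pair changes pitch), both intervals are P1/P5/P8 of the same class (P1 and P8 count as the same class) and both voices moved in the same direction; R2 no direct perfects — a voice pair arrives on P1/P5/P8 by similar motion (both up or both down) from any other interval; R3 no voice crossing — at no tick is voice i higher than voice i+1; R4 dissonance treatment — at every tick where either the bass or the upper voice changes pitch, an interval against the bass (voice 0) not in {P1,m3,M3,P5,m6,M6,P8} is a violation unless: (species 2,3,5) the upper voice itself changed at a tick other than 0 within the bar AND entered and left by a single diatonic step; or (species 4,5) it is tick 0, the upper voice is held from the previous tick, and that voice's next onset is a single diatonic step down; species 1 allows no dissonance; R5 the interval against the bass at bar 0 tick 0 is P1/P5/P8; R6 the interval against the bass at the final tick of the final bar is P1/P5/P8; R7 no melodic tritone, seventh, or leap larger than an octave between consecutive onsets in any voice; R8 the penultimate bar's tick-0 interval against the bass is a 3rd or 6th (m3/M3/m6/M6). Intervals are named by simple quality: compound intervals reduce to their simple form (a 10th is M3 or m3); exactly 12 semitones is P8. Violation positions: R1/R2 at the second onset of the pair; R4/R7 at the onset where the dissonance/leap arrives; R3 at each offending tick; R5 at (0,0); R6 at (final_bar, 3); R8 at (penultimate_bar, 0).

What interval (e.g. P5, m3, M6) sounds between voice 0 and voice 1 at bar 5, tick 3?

P8

voice 0=D3 voice 1=D4 -> P8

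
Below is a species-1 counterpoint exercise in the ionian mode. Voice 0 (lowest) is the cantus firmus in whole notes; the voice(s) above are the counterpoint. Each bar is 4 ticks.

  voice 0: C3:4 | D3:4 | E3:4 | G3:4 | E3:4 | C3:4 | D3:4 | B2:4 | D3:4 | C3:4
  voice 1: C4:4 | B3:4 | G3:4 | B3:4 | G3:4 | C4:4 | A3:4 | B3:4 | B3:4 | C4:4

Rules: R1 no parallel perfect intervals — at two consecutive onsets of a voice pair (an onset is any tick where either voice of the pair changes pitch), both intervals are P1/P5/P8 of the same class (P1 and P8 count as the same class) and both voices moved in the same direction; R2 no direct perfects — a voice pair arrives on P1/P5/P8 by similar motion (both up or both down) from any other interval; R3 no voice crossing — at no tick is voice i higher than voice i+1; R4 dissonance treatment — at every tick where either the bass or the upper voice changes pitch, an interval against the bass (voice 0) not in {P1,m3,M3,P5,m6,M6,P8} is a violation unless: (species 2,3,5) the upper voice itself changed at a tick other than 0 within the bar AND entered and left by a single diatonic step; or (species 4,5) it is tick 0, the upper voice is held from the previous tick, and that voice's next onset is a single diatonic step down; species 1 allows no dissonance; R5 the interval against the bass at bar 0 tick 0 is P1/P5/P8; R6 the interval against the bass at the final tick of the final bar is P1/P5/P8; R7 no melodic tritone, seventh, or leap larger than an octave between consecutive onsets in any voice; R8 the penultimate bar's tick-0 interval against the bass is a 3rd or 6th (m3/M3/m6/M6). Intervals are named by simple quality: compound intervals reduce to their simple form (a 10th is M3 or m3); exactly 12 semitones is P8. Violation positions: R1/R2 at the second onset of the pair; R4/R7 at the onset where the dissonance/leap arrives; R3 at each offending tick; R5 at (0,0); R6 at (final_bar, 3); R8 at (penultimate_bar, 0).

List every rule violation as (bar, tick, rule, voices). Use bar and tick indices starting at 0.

bar 0: v0=C3 v1=C4 downbeat P8
bar 1: v0=D3 v1=B3 downbeat M6
bar 2: v0=E3 v1=G3 downbeat m3
bar 3: v0=G3 v1=B3 downbeat M3
bar 4: v0=E3 v1=G3 downbeat m3
bar 5: v0=C3 v1=C4 downbeat P8
bar 6: v0=D3 v1=A3 downbeat P5
bar 7: v0=B2 v1=B3 downbeat P8
bar 8: v0=D3 v1=B3 downbeat M6
bar 9: v0=C3 v1=C4 downbeat P8

No violations across 10 bars (C3..C3 vs C4..C4).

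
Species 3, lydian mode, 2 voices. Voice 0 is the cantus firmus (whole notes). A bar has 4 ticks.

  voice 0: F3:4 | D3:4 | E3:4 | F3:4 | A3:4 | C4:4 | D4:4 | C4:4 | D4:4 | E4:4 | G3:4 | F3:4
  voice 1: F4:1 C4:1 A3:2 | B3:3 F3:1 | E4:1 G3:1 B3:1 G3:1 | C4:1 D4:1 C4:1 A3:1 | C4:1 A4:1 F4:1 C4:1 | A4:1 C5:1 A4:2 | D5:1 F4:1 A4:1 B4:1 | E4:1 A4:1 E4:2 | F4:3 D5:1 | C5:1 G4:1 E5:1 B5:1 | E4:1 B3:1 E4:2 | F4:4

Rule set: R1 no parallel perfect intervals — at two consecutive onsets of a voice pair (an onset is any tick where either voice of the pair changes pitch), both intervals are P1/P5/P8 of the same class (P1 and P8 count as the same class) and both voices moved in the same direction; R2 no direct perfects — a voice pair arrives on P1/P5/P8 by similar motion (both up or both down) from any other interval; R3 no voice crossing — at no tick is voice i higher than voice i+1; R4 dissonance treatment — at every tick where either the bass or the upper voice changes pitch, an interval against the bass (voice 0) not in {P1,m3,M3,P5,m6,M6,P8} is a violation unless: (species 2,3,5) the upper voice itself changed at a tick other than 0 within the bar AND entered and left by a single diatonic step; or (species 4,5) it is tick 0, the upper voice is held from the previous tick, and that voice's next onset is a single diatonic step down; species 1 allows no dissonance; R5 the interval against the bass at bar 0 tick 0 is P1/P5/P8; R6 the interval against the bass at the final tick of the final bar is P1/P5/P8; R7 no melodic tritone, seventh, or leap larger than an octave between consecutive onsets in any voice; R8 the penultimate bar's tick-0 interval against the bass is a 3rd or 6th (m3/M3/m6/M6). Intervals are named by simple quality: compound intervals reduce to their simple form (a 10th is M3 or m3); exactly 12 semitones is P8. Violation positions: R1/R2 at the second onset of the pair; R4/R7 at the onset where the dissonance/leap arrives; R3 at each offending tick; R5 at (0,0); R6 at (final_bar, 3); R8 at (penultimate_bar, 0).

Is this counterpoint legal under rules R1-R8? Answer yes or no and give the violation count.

bar 0: v0=F3 v1=F4 (P8)
bar 1: v0=D3 v1=B3 (M6)
bar 2: v0=E3 v1=E4 (P8)
bar 3: v0=F3 v1=C4 (P5)
bar 4: v0=A3 v1=C4 (m3)
bar 5: v0=C4 v1=A4 (M6)
bar 6: v0=D4 v1=D5 (P8)
bar 7: v0=C4 v1=E4 (M3)
bar 8: v0=D4 v1=F4 (m3)
bar 9: v0=E4 v1=C5 (m6)
bar 10: v0=G3 v1=E4 (M6)
bar 11: v0=F3 v1=F4 (P8)
  R7 @ bar1.3: B3->F3 leap 6st
  R2 @ bar2.0: D3/F3 m3 -> E3/E4 P8 similar
  R7 @ bar2.0: F3->E4 leap 11st
  R2 @ bar3.0: E3/G3 m3 -> F3/C4 P5 similar
  R2 @ bar6.0: C4/A4 M6 -> D4/D5 P8 similar
  R7 @ bar10.0: B5->E4 leap 19st

No (6 violations)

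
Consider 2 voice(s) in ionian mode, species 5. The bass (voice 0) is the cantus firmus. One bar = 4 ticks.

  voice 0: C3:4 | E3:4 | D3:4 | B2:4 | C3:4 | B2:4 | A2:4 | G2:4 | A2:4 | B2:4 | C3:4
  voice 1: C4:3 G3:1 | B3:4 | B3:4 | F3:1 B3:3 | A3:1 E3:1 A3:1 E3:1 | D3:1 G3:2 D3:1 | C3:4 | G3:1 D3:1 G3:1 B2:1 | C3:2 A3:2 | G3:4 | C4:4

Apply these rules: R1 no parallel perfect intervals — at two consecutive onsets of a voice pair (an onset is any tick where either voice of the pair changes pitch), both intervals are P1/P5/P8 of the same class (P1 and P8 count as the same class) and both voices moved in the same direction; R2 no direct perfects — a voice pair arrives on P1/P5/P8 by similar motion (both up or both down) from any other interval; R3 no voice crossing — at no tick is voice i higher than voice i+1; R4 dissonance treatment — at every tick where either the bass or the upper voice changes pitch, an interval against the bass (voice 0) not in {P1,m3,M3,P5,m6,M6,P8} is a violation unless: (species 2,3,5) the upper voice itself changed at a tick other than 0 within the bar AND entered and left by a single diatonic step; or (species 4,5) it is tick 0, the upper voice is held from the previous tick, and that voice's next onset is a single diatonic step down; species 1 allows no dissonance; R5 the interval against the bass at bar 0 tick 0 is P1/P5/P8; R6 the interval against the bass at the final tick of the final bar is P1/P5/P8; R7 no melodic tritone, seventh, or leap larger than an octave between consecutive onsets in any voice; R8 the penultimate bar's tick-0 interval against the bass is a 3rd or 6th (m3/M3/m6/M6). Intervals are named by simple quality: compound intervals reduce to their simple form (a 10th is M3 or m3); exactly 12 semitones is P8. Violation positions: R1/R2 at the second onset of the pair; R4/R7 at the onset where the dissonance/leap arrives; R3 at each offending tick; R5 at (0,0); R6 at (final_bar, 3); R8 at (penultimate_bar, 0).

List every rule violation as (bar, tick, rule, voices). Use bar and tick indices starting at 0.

bar 0: v0=C3 v1=C4 downbeat P8
bar 1: v0=E3 v1=B3 downbeat P5
bar 2: v0=D3 v1=B3 downbeat M6
bar 3: v0=B2 v1=F3 downbeat TT
bar 4: v0=C3 v1=A3 downbeat M6
bar 5: v0=B2 v1=D3 downbeat m3
bar 6: v0=A2 v1=C3 downbeat m3
bar 7: v0=G2 v1=G3 downbeat P8
bar 8: v0=A2 v1=C3 downbeat m3
bar 9: v0=B2 v1=G3 downbeat m6
bar 10: v0=C3 v1=C4 downbeat P8
  -> R1 @ bar 1 tick 0 v(0, 1): C3/G3 P5 -> E3/B3 P5 similar
  -> R4 @ bar 3 tick 0 v(0, 1): B2/F3 TT untreated
  -> R7 @ bar 3 tick 0 v(1,): B3->F3 leap 6st
  -> R7 @ bar 3 tick 1 v(1,): F3->B3 leap 6st
  -> R2 @ bar 10 tick 0 v(0, 1): B2/G3 m6 -> C3/C4 P8 similar

(1, 0, R1, (0, 1))
(3, 0, R4, (0, 1))
(3, 0, R7, (1,))
(3, 1, R7, (1,))
(10, 0, R2, (0, 1))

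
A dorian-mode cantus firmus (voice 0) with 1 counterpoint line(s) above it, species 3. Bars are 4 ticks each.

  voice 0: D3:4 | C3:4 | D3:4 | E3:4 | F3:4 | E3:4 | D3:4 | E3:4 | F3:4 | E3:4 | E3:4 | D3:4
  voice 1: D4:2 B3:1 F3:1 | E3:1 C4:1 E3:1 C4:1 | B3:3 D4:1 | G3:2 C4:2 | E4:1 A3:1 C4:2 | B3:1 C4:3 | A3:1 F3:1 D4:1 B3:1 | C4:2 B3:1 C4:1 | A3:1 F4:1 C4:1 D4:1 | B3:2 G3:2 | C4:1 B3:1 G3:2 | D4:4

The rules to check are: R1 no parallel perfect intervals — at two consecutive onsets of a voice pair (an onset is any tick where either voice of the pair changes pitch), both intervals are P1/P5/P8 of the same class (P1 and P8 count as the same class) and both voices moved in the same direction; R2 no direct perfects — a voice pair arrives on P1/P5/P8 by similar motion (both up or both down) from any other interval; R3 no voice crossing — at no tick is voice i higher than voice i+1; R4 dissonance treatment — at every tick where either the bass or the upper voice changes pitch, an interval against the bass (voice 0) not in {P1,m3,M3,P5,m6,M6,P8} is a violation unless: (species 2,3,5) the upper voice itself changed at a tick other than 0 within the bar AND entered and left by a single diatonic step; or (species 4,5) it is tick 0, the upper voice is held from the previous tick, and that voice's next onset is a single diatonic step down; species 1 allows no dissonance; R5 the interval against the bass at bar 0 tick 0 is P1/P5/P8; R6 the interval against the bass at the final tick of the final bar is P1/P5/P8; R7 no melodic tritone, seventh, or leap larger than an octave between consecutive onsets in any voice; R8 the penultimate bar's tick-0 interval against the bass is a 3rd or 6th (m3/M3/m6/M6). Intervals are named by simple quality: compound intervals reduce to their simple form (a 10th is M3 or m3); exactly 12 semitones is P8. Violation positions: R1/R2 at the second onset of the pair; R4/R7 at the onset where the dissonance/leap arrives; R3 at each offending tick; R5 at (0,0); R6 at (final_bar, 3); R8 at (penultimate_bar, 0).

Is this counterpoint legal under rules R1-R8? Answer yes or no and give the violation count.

bar 0: v0=D3 v1=D4 (P8)
bar 1: v0=C3 v1=E3 (M3)
bar 2: v0=D3 v1=B3 (M6)
bar 3: v0=E3 v1=G3 (m3)
bar 4: v0=F3 v1=E4 (M7)
bar 5: v0=E3 v1=B3 (P5)
bar 6: v0=D3 v1=A3 (P5)
bar 7: v0=E3 v1=C4 (m6)
bar 8: v0=F3 v1=A3 (M3)
bar 9: v0=E3 v1=B3 (P5)
bar 10: v0=E3 v1=C4 (m6)
bar 11: v0=D3 v1=D4 (P8)
  R7 @ bar0.3: B3->F3 leap 6st
  R4 @ bar4.0: F3/E4 M7 untreated
  R1 @ bar5.0: F3/C4 P5 -> E3/B3 P5 similar
  R2 @ bar6.0: E3/C4 m6 -> D3/A3 P5 similar
  R2 @ bar9.0: F3/D4 M6 -> E3/B3 P5 similar

No (5 violations)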